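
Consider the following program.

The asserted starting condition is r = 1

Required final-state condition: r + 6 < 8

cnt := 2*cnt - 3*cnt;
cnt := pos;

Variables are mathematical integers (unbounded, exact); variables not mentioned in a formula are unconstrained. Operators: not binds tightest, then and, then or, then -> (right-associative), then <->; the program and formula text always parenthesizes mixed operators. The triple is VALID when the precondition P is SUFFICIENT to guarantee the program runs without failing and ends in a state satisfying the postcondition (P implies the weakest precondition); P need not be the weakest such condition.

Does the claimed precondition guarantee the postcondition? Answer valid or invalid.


Working backward. After the program, the postcondition r + 6 < 8 must hold; in canonical form it is r < 2.
Before cnt := pos: r < 2
Before cnt := 2*cnt - 3*cnt: r < 2
The weakest precondition is r < 2.
Check whether r = 1 implies it.
Every state satisfying the precondition satisfies the weakest precondition: the implication holds.
Answer: valid


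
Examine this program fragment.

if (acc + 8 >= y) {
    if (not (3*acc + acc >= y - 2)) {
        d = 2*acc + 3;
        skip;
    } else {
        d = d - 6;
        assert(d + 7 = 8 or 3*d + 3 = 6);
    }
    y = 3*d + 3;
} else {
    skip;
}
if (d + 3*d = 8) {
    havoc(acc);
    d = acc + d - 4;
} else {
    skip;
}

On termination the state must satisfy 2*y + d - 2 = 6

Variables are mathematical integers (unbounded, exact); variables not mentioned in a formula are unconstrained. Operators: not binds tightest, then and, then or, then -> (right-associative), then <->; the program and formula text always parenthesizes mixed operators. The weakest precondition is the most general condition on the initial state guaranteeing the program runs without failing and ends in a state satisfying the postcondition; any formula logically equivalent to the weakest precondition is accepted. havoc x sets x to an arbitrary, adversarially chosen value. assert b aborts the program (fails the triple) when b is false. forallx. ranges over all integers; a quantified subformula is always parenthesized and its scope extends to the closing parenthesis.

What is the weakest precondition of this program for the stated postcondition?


Working backward. After the program, the postcondition 2*y + d - 2 = 6 must hold; in canonical form it is d + 2*y = 8.
Then branch requires forall acc_1. acc_1 + d + 2*y = 12; else branch requires d + 2*y = 8.
Before the if: (4*d = 8 -> (forall acc_1. acc_1 + d + 2*y = 12)) and ((not (4*d = 8)) -> d + 2*y = 8)
Then branch requires ((not (4*acc >= y - 2)) -> ((8*acc = -4 -> (forall acc_1. 14*acc + acc_1 = -15)) and ((not (8*acc = -4)) -> 14*acc = -19))) and (4*acc >= y - 2 -> ((d = 7 or 3*d = 21) and (4*d = 32 -> (forall acc_1. acc_1 + 7*d = 48)) and ((not (4*d = 32)) -> 7*d = 44))); else branch requires (4*d = 8 -> (forall acc_1. acc_1 + d + 2*y = 12)) and ((not (4*d = 8)) -> d + 2*y = 8).
Before the if: (acc >= y - 8 -> (((not (4*acc >= y - 2)) -> ((8*acc = -4 -> (forall acc_1. 14*acc + acc_1 = -15)) and ((not (8*acc = -4)) -> 14*acc = -19))) and (4*acc >= y - 2 -> ((d = 7 or 3*d = 21) and (4*d = 32 -> (forall acc_1. acc_1 + 7*d = 48)) and ((not (4*d = 32)) -> 7*d = 44))))) and ((not (acc >= y - 8)) -> ((4*d = 8 -> (forall acc_1. acc_1 + d + 2*y = 12)) and ((not (4*d = 8)) -> d + 2*y = 8)))
Answer: WP = (acc >= y - 8 -> (((not (4*acc >= y - 2)) -> ((8*acc = -4 -> (forall acc_1. 14*acc + acc_1 = -15)) and ((not (8*acc = -4)) -> 14*acc = -19))) and (4*acc >= y - 2 -> ((d = 7 or 3*d = 21) and (4*d = 32 -> (forall acc_1. acc_1 + 7*d = 48)) and ((not (4*d = 32)) -> 7*d = 44))))) and ((not (acc >= y - 8)) -> ((4*d = 8 -> (forall acc_1. acc_1 + d + 2*y = 12)) and ((not (4*d = 8)) -> d + 2*y = 8)))


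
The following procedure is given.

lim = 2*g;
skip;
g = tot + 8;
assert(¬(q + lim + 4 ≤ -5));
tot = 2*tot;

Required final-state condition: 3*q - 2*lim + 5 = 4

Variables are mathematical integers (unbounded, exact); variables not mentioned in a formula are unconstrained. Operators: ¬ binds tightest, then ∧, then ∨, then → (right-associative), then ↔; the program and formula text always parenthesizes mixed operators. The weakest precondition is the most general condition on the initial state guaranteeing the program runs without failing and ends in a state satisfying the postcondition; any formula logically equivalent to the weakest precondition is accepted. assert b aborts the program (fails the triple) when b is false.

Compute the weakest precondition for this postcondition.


Working backward. After the program, the postcondition 3*q - 2*lim + 5 = 4 must hold; in canonical form it is 3*q = 2*lim - 1.
Before tot := 2*tot: 3*q = 2*lim - 1
Before assert ¬(q + lim + 4 ≤ -5): (¬(lim + q ≤ -9)) ∧ 3*q = 2*lim - 1
Before g := tot + 8: (¬(lim + q ≤ -9)) ∧ 3*q = 2*lim - 1
Before skip: (¬(lim + q ≤ -9)) ∧ 3*q = 2*lim - 1
Before lim := 2*g: (¬(2*g + q ≤ -9)) ∧ 3*q = 4*g - 1
Answer: WP = (¬(2*g + q ≤ -9)) ∧ 3*q = 4*g - 1


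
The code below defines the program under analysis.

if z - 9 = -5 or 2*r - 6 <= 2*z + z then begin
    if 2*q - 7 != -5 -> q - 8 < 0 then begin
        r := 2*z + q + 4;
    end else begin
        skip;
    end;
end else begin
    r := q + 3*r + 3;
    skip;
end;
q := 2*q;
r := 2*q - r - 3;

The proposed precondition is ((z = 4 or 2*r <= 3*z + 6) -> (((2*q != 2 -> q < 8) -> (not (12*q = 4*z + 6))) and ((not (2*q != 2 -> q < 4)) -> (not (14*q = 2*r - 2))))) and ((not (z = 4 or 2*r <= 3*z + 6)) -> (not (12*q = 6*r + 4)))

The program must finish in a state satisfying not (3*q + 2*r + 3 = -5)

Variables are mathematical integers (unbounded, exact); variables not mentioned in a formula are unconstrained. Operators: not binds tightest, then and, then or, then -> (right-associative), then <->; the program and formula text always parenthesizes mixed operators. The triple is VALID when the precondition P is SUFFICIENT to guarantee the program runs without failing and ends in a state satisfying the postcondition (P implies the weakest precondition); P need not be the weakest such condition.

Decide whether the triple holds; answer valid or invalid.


Working backward. After the program, the postcondition not (3*q + 2*r + 3 = -5) must hold; in canonical form it is not (3*q + 2*r = -8).
Before r := 2*q - r - 3: not (7*q = 2*r - 2)
Before q := 2*q: not (14*q = 2*r - 2)
Then branch requires ((2*q != 2 -> q < 8) -> (not (12*q = 4*z + 6))) and ((not (2*q != 2 -> q < 8)) -> (not (14*q = 2*r - 2))); else branch requires not (12*q = 6*r + 4).
Before the if: ((z = 4 or 2*r <= 3*z + 6) -> (((2*q != 2 -> q < 8) -> (not (12*q = 4*z + 6))) and ((not (2*q != 2 -> q < 8)) -> (not (14*q = 2*r - 2))))) and ((not (z = 4 or 2*r <= 3*z + 6)) -> (not (12*q = 6*r + 4)))
The weakest precondition is ((z = 4 or 2*r <= 3*z + 6) -> (((2*q != 2 -> q < 8) -> (not (12*q = 4*z + 6))) and ((not (2*q != 2 -> q < 8)) -> (not (14*q = 2*r - 2))))) and ((not (z = 4 or 2*r <= 3*z + 6)) -> (not (12*q = 6*r + 4))).
Check whether ((z = 4 or 2*r <= 3*z + 6) -> (((2*q != 2 -> q < 8) -> (not (12*q = 4*z + 6))) and ((not (2*q != 2 -> q < 4)) -> (not (14*q = 2*r - 2))))) and ((not (z = 4 or 2*r <= 3*z + 6)) -> (not (12*q = 6*r + 4))) implies it.
Every state satisfying the precondition satisfies the weakest precondition: the implication holds.
Answer: valid


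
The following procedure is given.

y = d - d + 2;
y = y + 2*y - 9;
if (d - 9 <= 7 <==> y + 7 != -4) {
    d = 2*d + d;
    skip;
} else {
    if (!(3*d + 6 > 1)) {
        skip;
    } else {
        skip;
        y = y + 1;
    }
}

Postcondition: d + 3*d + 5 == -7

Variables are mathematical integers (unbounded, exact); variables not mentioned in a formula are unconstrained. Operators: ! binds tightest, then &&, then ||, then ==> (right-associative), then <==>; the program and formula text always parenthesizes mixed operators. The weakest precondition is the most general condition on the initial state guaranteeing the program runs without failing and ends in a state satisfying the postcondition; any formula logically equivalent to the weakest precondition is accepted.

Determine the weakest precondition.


Working backward. After the program, the postcondition d + 3*d + 5 == -7 must hold; in canonical form it is 4*d == -12.
Then branch requires 12*d == -12; else branch requires ((!(3*d > -5)) ==> 4*d == -12) && (3*d > -5 ==> 4*d == -12).
Before the if: ((d <= 16 <==> y != -11) ==> 12*d == -12) && ((!(d <= 16 <==> y != -11)) ==> (((!(3*d > -5)) ==> 4*d == -12) && (3*d > -5 ==> 4*d == -12)))
Before y := y + 2*y - 9: ((d <= 16 <==> 3*y != -2) ==> 12*d == -12) && ((!(d <= 16 <==> 3*y != -2)) ==> (((!(3*d > -5)) ==> 4*d == -12) && (3*d > -5 ==> 4*d == -12)))
Before y := d - d + 2: (d <= 16 ==> 12*d == -12) && ((!(d <= 16)) ==> (((!(3*d > -5)) ==> 4*d == -12) && (3*d > -5 ==> 4*d == -12)))
Answer: WP = (d <= 16 ==> 12*d == -12) && ((!(d <= 16)) ==> (((!(3*d > -5)) ==> 4*d == -12) && (3*d > -5 ==> 4*d == -12)))


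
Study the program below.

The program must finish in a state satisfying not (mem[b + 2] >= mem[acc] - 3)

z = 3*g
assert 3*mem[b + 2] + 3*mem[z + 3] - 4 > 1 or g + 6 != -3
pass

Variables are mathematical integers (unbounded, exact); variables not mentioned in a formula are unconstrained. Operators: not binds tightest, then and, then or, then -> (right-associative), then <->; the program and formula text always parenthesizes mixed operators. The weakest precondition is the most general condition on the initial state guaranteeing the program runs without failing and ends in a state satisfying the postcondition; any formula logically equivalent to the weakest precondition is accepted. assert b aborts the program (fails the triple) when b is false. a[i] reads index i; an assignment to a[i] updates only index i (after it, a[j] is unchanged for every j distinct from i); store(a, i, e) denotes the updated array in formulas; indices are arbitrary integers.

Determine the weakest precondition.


Working backward. After the program, not (mem[b + 2] >= mem[acc] - 3) must hold.
Before skip: not (mem[b + 2] >= mem[acc] - 3)
Before assert 3*mem[b + 2] + 3*mem[z + 3] - 4 > 1 or g + 6 != -3: (3*mem[b + 2] + 3*mem[z + 3] > 5 or g != -9) and (not (mem[b + 2] >= mem[acc] - 3))
Before z := 3*g: (3*mem[3*g + 3] + 3*mem[b + 2] > 5 or g != -9) and (not (mem[b + 2] >= mem[acc] - 3))
Answer: WP = (3*mem[3*g + 3] + 3*mem[b + 2] > 5 or g != -9) and (not (mem[b + 2] >= mem[acc] - 3))


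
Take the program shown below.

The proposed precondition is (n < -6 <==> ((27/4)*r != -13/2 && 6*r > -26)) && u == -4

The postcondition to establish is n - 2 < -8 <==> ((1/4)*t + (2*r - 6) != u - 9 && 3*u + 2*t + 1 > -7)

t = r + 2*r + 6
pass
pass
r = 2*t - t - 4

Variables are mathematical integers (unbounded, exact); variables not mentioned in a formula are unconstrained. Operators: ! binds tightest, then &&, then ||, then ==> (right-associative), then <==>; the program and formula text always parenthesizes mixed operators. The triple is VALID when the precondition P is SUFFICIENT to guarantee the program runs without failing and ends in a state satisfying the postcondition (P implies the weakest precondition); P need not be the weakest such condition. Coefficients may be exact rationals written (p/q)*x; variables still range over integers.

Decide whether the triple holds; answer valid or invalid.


Working backward. After the program, the postcondition n - 2 < -8 <==> ((1/4)*t + (2*r - 6) != u - 9 && 3*u + 2*t + 1 > -7) must hold; in canonical form it is n < -6 <==> (2*r + (1/4)*t != u - 3 && 2*t + 3*u > -8).
Before r := 2*t - t - 4: n < -6 <==> ((9/4)*t != u + 5 && 2*t + 3*u > -8)
Before skip: n < -6 <==> ((9/4)*t != u + 5 && 2*t + 3*u > -8)
Before skip: n < -6 <==> ((9/4)*t != u + 5 && 2*t + 3*u > -8)
Before t := r + 2*r + 6: n < -6 <==> ((27/4)*r != u - 17/2 && 6*r + 3*u > -20)
The weakest precondition is n < -6 <==> ((27/4)*r != u - 17/2 && 6*r + 3*u > -20).
Check whether (n < -6 <==> ((27/4)*r != -13/2 && 6*r > -26)) && u == -4 implies it.
Countermodel: at the initial state n = -7, r = -2, u = -4, the precondition holds but the weakest precondition fails.
Answer: invalid


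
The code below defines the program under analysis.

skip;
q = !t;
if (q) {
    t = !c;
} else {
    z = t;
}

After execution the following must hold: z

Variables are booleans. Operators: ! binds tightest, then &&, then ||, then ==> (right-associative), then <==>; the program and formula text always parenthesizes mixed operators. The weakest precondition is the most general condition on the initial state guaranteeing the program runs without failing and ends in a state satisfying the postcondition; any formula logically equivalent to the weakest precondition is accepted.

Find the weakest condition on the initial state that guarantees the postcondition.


Working backward. After the program, z must hold.
Then branch requires z; else branch requires t.
Before the if: (q ==> z) && ((!q) ==> t)
Before q := !t: (!t) ==> z
Before skip: (!t) ==> z
Answer: WP = (!t) ==> z


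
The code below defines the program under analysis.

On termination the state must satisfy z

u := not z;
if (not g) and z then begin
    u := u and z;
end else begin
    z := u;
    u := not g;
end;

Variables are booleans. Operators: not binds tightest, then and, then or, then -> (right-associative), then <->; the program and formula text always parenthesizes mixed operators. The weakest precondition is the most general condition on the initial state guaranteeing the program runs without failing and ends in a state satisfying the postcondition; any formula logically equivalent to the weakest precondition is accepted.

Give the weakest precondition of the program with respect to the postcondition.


Working backward. After the program, z must hold.
Then branch requires z; else branch requires u.
Before the if: (((not g) and z) -> z) and ((not ((not g) and z)) -> u)
Before u := not z: (((not g) and z) -> z) and ((not ((not g) and z)) -> (not z))
Answer: WP = (((not g) and z) -> z) and ((not ((not g) and z)) -> (not z))


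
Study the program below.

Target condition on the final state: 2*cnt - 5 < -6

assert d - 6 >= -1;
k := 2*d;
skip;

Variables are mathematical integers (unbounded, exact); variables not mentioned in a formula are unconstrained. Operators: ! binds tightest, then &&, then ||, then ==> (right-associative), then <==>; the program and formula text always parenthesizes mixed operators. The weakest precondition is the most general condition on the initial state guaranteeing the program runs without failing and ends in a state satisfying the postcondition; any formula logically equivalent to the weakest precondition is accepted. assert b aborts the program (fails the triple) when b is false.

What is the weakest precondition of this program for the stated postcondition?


Working backward. After the program, the postcondition 2*cnt - 5 < -6 must hold; in canonical form it is 2*cnt < -1.
Before skip: 2*cnt < -1
Before k := 2*d: 2*cnt < -1
Before assert d - 6 >= -1: d >= 5 && 2*cnt < -1
Answer: WP = d >= 5 && 2*cnt < -1


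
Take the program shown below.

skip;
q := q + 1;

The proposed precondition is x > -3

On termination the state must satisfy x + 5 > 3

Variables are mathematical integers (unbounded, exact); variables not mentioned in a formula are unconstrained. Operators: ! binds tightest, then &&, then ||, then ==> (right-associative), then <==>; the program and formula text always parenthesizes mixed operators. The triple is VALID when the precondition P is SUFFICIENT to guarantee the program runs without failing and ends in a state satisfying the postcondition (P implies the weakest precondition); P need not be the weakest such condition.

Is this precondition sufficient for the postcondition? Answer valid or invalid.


Working backward. After the program, the postcondition x + 5 > 3 must hold; in canonical form it is x > -2.
Before q := q + 1: x > -2
Before skip: x > -2
The weakest precondition is x > -2.
Check whether x > -3 implies it.
Countermodel: at the initial state x = -2, the precondition holds but the weakest precondition fails.
Answer: invalid


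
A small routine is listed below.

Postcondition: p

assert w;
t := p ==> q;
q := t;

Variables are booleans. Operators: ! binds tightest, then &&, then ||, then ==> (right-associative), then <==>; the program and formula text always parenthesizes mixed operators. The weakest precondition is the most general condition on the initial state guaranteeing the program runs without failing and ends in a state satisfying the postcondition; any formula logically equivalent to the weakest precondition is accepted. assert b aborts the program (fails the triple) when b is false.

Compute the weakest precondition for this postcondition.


Working backward. After the program, p must hold.
Before q := t: p
Before t := p ==> q: p
Before assert w: w && p
Answer: WP = w && p


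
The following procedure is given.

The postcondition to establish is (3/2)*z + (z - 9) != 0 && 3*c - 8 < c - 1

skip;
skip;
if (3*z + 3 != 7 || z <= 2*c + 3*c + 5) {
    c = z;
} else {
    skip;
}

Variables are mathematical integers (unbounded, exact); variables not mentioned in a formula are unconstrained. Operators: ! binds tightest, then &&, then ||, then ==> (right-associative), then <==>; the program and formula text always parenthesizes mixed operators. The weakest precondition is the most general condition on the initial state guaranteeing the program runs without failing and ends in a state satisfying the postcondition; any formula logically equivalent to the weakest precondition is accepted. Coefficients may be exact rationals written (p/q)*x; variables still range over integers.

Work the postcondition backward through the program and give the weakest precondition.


Working backward. After the program, the postcondition (3/2)*z + (z - 9) != 0 && 3*c - 8 < c - 1 must hold; in canonical form it is (5/2)*z != 9 && 2*c < 7.
Then branch requires (5/2)*z != 9 && 2*z < 7; else branch requires (5/2)*z != 9 && 2*c < 7.
Before the if: ((3*z != 4 || z <= 5*c + 5) ==> ((5/2)*z != 9 && 2*z < 7)) && ((!(3*z != 4 || z <= 5*c + 5)) ==> ((5/2)*z != 9 && 2*c < 7))
Before skip: ((3*z != 4 || z <= 5*c + 5) ==> ((5/2)*z != 9 && 2*z < 7)) && ((!(3*z != 4 || z <= 5*c + 5)) ==> ((5/2)*z != 9 && 2*c < 7))
Before skip: ((3*z != 4 || z <= 5*c + 5) ==> ((5/2)*z != 9 && 2*z < 7)) && ((!(3*z != 4 || z <= 5*c + 5)) ==> ((5/2)*z != 9 && 2*c < 7))
Answer: WP = ((3*z != 4 || z <= 5*c + 5) ==> ((5/2)*z != 9 && 2*z < 7)) && ((!(3*z != 4 || z <= 5*c + 5)) ==> ((5/2)*z != 9 && 2*c < 7))


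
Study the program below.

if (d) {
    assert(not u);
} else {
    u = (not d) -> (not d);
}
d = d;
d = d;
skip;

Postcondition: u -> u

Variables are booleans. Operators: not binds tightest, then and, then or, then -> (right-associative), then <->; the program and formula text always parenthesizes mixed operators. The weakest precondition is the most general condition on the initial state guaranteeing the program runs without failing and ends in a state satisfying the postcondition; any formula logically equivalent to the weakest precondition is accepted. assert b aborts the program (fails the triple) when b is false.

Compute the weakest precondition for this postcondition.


Working backward. After the program, the postcondition u -> u must hold; in canonical form it is true.
Before skip: true
Before d := d: true
Before d := d: true
Then branch requires not u; else branch requires true.
Before the if: d -> (not u)
Answer: WP = d -> (not u)


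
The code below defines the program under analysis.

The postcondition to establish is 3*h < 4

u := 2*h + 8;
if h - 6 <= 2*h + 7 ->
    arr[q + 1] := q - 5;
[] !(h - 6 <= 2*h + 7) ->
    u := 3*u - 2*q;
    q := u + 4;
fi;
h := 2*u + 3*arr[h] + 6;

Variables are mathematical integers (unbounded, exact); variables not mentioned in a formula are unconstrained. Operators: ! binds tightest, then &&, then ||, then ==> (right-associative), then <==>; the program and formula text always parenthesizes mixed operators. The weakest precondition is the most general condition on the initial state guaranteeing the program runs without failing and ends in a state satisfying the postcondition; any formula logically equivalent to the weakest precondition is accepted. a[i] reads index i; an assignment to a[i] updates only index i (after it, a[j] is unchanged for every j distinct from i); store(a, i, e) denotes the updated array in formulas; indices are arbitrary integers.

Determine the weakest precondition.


Working backward. After the program, 3*h < 4 must hold.
Before h := 2*u + 3*arr[h] + 6: 9*arr[h] + 6*u < -14
Then branch requires 9*store(arr, q + 1, q - 5)[h] + 6*u < -14; else branch requires 9*arr[h] + 18*u < 12*q - 14.
Before the if: (h >= -13 ==> 9*store(arr, q + 1, q - 5)[h] + 6*u < -14) && ((!(h >= -13)) ==> 9*arr[h] + 18*u < 12*q - 14)
Before u := 2*h + 8: (h >= -13 ==> 9*store(arr, q + 1, q - 5)[h] + 12*h < -62) && ((!(h >= -13)) ==> 9*arr[h] + 36*h < 12*q - 158)
Answer: WP = (h >= -13 ==> 9*store(arr, q + 1, q - 5)[h] + 12*h < -62) && ((!(h >= -13)) ==> 9*arr[h] + 36*h < 12*q - 158)


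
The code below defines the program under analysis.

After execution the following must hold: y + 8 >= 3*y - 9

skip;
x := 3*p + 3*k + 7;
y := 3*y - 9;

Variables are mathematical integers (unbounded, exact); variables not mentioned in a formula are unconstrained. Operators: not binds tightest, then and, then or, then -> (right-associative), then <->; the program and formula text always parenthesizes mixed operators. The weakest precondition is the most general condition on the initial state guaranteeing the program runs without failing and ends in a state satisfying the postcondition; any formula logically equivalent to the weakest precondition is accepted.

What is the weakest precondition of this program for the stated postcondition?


Working backward. After the program, the postcondition y + 8 >= 3*y - 9 must hold; in canonical form it is 2*y <= 17.
Before y := 3*y - 9: 6*y <= 35
Before x := 3*p + 3*k + 7: 6*y <= 35
Before skip: 6*y <= 35
Answer: WP = 6*y <= 35


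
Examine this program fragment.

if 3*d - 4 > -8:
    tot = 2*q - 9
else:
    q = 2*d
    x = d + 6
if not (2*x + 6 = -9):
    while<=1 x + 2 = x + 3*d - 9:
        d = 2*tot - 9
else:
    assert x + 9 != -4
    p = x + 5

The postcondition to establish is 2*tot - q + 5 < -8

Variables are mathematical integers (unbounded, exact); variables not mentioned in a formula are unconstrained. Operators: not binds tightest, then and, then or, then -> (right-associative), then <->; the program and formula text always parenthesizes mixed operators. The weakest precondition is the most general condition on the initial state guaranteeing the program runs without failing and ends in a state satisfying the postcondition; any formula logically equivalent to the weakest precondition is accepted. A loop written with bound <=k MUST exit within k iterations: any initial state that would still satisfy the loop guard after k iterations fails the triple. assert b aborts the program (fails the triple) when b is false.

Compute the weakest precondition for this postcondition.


Working backward. After the program, the postcondition 2*tot - q + 5 < -8 must hold; in canonical form it is 2*tot < q - 13.
Then branch requires (3*d = 11 -> ((not (6*tot = 38)) and 2*tot < q - 13)) and ((not (3*d = 11)) -> 2*tot < q - 13); else branch requires x != -13 and 2*tot < q - 13.
Before the if: ((not (2*x = -15)) -> ((3*d = 11 -> ((not (6*tot = 38)) and 2*tot < q - 13)) and ((not (3*d = 11)) -> 2*tot < q - 13))) and (2*x = -15 -> (x != -13 and 2*tot < q - 13))
Then branch requires ((not (2*x = -15)) -> ((3*d = 11 -> ((not (12*q = 92)) and 3*q < 5)) and ((not (3*d = 11)) -> 3*q < 5))) and (2*x = -15 -> (x != -13 and 3*q < 5)); else branch requires ((not (2*d = -27)) -> ((3*d = 11 -> ((not (6*tot = 38)) and 2*tot < 2*d - 13)) and ((not (3*d = 11)) -> 2*tot < 2*d - 13))) and (2*d = -27 -> (d != -19 and 2*tot < 2*d - 13)).
Before the if: (3*d > -4 -> (((not (2*x = -15)) -> ((3*d = 11 -> ((not (12*q = 92)) and 3*q < 5)) and ((not (3*d = 11)) -> 3*q < 5))) and (2*x = -15 -> (x != -13 and 3*q < 5)))) and ((not (3*d > -4)) -> (((not (2*d = -27)) -> ((3*d = 11 -> ((not (6*tot = 38)) and 2*tot < 2*d - 13)) and ((not (3*d = 11)) -> 2*tot < 2*d - 13))) and (2*d = -27 -> (d != -19 and 2*tot < 2*d - 13))))
Answer: WP = (3*d > -4 -> (((not (2*x = -15)) -> ((3*d = 11 -> ((not (12*q = 92)) and 3*q < 5)) and ((not (3*d = 11)) -> 3*q < 5))) and (2*x = -15 -> (x != -13 and 3*q < 5)))) and ((not (3*d > -4)) -> (((not (2*d = -27)) -> ((3*d = 11 -> ((not (6*tot = 38)) and 2*tot < 2*d - 13)) and ((not (3*d = 11)) -> 2*tot < 2*d - 13))) and (2*d = -27 -> (d != -19 and 2*tot < 2*d - 13))))


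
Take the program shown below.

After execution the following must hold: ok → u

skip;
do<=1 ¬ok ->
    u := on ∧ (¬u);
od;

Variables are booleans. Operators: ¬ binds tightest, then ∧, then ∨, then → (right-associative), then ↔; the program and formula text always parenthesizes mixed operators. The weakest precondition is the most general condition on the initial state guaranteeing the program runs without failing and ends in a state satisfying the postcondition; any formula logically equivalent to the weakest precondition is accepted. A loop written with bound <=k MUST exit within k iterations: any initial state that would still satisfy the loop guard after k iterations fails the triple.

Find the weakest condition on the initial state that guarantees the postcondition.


Working backward. After the program, ok → u must hold.
Before the loop (bound <=1), unroll the exhaustion recursion (WP_0 = exit-now case; WP_j = one more guarded iteration, up to j = 1):
  WP_0: ok ∧ (ok → u)
  WP_1: ((¬ok) → (ok ∧ (ok → (on ∧ (¬u))))) ∧ (ok → (ok → u))
So before the loop: ((¬ok) → (ok ∧ (ok → (on ∧ (¬u))))) ∧ (ok → (ok → u))
Before skip: ((¬ok) → (ok ∧ (ok → (on ∧ (¬u))))) ∧ (ok → (ok → u))
Answer: WP = ((¬ok) → (ok ∧ (ok → (on ∧ (¬u))))) ∧ (ok → (ok → u))


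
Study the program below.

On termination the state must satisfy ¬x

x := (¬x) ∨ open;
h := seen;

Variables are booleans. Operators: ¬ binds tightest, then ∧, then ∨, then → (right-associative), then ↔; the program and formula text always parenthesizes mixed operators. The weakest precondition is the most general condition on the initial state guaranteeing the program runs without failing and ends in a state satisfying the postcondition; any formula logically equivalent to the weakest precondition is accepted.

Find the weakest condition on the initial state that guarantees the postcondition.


Working backward. After the program, ¬x must hold.
Before h := seen: ¬x
Before x := (¬x) ∨ open: ¬((¬x) ∨ open)
Answer: WP = ¬((¬x) ∨ open)


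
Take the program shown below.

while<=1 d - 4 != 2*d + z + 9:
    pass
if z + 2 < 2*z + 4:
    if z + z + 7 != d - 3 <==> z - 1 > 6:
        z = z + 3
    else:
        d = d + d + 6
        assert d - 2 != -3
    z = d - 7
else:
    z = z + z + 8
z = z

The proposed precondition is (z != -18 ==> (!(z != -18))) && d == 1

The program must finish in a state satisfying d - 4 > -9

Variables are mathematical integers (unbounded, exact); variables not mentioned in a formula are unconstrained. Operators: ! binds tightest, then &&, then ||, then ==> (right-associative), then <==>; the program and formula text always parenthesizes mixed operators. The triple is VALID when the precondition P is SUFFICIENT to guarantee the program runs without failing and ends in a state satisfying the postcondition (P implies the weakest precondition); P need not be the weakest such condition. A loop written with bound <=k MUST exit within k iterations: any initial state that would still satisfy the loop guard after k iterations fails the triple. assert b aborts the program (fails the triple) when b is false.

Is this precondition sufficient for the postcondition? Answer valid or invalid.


Working backward. After the program, the postcondition d - 4 > -9 must hold; in canonical form it is d > -5.
Before z := z: d > -5
Then branch requires ((2*z != d - 10 <==> z > 7) ==> d > -5) && ((!(2*z != d - 10 <==> z > 7)) ==> (2*d != -7 && 2*d > -11)); else branch requires d > -5.
Before the if: (z > -2 ==> (((2*z != d - 10 <==> z > 7) ==> d > -5) && ((!(2*z != d - 10 <==> z > 7)) ==> (2*d != -7 && 2*d > -11)))) && ((!(z > -2)) ==> d > -5)
Before the loop (bound <=1), unroll the exhaustion recursion (WP_0 = exit-now case; WP_j = one more guarded iteration, up to j = 1):
  WP_0: (!(d + z != -13)) && (z > -2 ==> (((2*z != d - 10 <==> z > 7) ==> d > -5) && ((!(2*z != d - 10 <==> z > 7)) ==> (2*d != -7 && 2*d > -11)))) && ((!(z > -2)) ==> d > -5)
  WP_1: (d + z != -13 ==> ((!(d + z != -13)) && (z > -2 ==> (((2*z != d - 10 <==> z > 7) ==> d > -5) && ((!(2*z != d - 10 <==> z > 7)) ==> (2*d != -7 && 2*d > -11)))) && ((!(z > -2)) ==> d > -5))) && ((!(d + z != -13)) ==> ((z > -2 ==> (((2*z != d - 10 <==> z > 7) ==> d > -5) && ((!(2*z != d - 10 <==> z > 7)) ==> (2*d != -7 && 2*d > -11)))) && ((!(z > -2)) ==> d > -5)))
So before the loop: (d + z != -13 ==> ((!(d + z != -13)) && (z > -2 ==> (((2*z != d - 10 <==> z > 7) ==> d > -5) && ((!(2*z != d - 10 <==> z > 7)) ==> (2*d != -7 && 2*d > -11)))) && ((!(z > -2)) ==> d > -5))) && ((!(d + z != -13)) ==> ((z > -2 ==> (((2*z != d - 10 <==> z > 7) ==> d > -5) && ((!(2*z != d - 10 <==> z > 7)) ==> (2*d != -7 && 2*d > -11)))) && ((!(z > -2)) ==> d > -5)))
The weakest precondition is (d + z != -13 ==> ((!(d + z != -13)) && (z > -2 ==> (((2*z != d - 10 <==> z > 7) ==> d > -5) && ((!(2*z != d - 10 <==> z > 7)) ==> (2*d != -7 && 2*d > -11)))) && ((!(z > -2)) ==> d > -5))) && ((!(d + z != -13)) ==> ((z > -2 ==> (((2*z != d - 10 <==> z > 7) ==> d > -5) && ((!(2*z != d - 10 <==> z > 7)) ==> (2*d != -7 && 2*d > -11)))) && ((!(z > -2)) ==> d > -5))).
Check whether (z != -18 ==> (!(z != -18))) && d == 1 implies it.
Countermodel: at the initial state d = 1, z = -18, the precondition holds but the weakest precondition fails.
Answer: invalid


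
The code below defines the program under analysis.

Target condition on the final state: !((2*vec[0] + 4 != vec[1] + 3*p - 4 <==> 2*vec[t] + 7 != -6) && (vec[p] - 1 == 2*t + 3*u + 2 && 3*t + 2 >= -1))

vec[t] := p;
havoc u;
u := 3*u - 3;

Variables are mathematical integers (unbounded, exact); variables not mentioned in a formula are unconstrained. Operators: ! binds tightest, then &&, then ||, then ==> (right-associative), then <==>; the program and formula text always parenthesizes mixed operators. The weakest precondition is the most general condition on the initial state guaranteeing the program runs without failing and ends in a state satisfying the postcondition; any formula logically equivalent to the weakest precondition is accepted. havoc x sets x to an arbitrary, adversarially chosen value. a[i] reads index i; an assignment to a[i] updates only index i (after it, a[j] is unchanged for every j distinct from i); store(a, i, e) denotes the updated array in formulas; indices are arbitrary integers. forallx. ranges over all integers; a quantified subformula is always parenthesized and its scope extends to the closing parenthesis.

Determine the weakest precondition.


Working backward. After the program, the postcondition !((2*vec[0] + 4 != vec[1] + 3*p - 4 <==> 2*vec[t] + 7 != -6) && (vec[p] - 1 == 2*t + 3*u + 2 && 3*t + 2 >= -1)) must hold; in canonical form it is !((2*vec[0] != vec[1] + 3*p - 8 <==> 2*vec[t] != -13) && vec[p] == 2*t + 3*u + 3 && 3*t >= -3).
Before u := 3*u - 3: !((2*vec[0] != vec[1] + 3*p - 8 <==> 2*vec[t] != -13) && vec[p] == 2*t + 9*u - 6 && 3*t >= -3)
Before havoc u: forall u_1. (!((2*vec[0] != vec[1] + 3*p - 8 <==> 2*vec[t] != -13) && vec[p] == 2*t + 9*u_1 - 6 && 3*t >= -3))
Before vec[t] := p: forall u_1. (!((2*store(vec, t, p)[0] != store(vec, t, p)[1] + 3*p - 8 <==> 2*store(vec, t, p)[t] != -13) && store(vec, t, p)[p] == 2*t + 9*u_1 - 6 && 3*t >= -3))
Answer: WP = forall u_1. (!((2*store(vec, t, p)[0] != store(vec, t, p)[1] + 3*p - 8 <==> 2*store(vec, t, p)[t] != -13) && store(vec, t, p)[p] == 2*t + 9*u_1 - 6 && 3*t >= -3))


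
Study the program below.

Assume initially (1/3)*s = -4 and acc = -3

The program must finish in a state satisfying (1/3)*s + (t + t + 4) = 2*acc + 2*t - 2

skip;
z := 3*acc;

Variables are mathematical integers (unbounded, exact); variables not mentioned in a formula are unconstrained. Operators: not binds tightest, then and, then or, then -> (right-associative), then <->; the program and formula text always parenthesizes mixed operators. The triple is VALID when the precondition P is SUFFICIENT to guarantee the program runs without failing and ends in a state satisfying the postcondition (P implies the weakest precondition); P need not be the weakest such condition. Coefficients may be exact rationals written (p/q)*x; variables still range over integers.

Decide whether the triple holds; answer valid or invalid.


Working backward. After the program, the postcondition (1/3)*s + (t + t + 4) = 2*acc + 2*t - 2 must hold; in canonical form it is (1/3)*s = 2*acc - 6.
Before z := 3*acc: (1/3)*s = 2*acc - 6
Before skip: (1/3)*s = 2*acc - 6
The weakest precondition is (1/3)*s = 2*acc - 6.
Check whether (1/3)*s = -4 and acc = -3 implies it.
Countermodel: at the initial state acc = -3, s = -12, the precondition holds but the weakest precondition fails.
Answer: invalid


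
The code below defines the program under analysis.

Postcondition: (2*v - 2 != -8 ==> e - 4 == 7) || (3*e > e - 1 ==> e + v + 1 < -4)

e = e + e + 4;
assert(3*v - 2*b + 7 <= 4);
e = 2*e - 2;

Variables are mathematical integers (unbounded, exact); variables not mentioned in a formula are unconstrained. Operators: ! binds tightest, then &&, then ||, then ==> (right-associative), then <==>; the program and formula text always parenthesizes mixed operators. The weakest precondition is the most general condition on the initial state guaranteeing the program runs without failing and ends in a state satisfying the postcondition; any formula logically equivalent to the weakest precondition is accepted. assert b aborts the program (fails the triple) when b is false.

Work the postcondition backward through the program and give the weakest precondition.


Working backward. After the program, the postcondition (2*v - 2 != -8 ==> e - 4 == 7) || (3*e > e - 1 ==> e + v + 1 < -4) must hold; in canonical form it is (2*v != -6 ==> e == 11) || (2*e > -1 ==> e + v < -5).
Before e := 2*e - 2: (2*v != -6 ==> 2*e == 13) || (4*e > 3 ==> 2*e + v < -3)
Before assert 3*v - 2*b + 7 <= 4: 3*v <= 2*b - 3 && ((2*v != -6 ==> 2*e == 13) || (4*e > 3 ==> 2*e + v < -3))
Before e := e + e + 4: 3*v <= 2*b - 3 && ((2*v != -6 ==> 4*e == 5) || (8*e > -13 ==> 4*e + v < -11))
Answer: WP = 3*v <= 2*b - 3 && ((2*v != -6 ==> 4*e == 5) || (8*e > -13 ==> 4*e + v < -11))


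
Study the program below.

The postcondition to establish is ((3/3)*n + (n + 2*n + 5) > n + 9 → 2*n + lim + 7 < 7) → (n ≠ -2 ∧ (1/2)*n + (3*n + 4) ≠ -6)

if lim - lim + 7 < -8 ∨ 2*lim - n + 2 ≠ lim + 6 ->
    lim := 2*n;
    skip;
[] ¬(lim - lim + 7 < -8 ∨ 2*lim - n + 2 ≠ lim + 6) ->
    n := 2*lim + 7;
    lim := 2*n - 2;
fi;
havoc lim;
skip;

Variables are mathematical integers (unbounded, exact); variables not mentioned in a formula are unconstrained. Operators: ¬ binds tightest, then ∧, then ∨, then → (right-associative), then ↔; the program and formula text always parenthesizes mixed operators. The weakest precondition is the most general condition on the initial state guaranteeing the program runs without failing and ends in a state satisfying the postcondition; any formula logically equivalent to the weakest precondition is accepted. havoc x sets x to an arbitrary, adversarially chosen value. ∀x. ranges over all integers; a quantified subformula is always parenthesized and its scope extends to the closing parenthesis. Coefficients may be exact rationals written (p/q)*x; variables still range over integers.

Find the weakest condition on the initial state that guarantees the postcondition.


Working backward. After the program, the postcondition ((3/3)*n + (n + 2*n + 5) > n + 9 → 2*n + lim + 7 < 7) → (n ≠ -2 ∧ (1/2)*n + (3*n + 4) ≠ -6) must hold; in canonical form it is (3*n > 4 → lim + 2*n < 0) → (n ≠ -2 ∧ (7/2)*n ≠ -10).
Before skip: (3*n > 4 → lim + 2*n < 0) → (n ≠ -2 ∧ (7/2)*n ≠ -10)
Before havoc lim: ∀lim_1. ((3*n > 4 → lim_1 + 2*n < 0) → (n ≠ -2 ∧ (7/2)*n ≠ -10))
Then branch requires ∀lim_1. ((3*n > 4 → lim_1 + 2*n < 0) → (n ≠ -2 ∧ (7/2)*n ≠ -10)); else branch requires ∀lim_1. ((6*lim > -17 → 4*lim + lim_1 < -14) → (2*lim ≠ -9 ∧ 7*lim ≠ -69/2)).
Before the if: (lim ≠ n + 4 → (∀lim_1. ((3*n > 4 → lim_1 + 2*n < 0) → (n ≠ -2 ∧ (7/2)*n ≠ -10)))) ∧ ((¬(lim ≠ n + 4)) → (∀lim_1. ((6*lim > -17 → 4*lim + lim_1 < -14) → (2*lim ≠ -9 ∧ 7*lim ≠ -69/2))))
Answer: WP = (lim ≠ n + 4 → (∀lim_1. ((3*n > 4 → lim_1 + 2*n < 0) → (n ≠ -2 ∧ (7/2)*n ≠ -10)))) ∧ ((¬(lim ≠ n + 4)) → (∀lim_1. ((6*lim > -17 → 4*lim + lim_1 < -14) → (2*lim ≠ -9 ∧ 7*lim ≠ -69/2))))


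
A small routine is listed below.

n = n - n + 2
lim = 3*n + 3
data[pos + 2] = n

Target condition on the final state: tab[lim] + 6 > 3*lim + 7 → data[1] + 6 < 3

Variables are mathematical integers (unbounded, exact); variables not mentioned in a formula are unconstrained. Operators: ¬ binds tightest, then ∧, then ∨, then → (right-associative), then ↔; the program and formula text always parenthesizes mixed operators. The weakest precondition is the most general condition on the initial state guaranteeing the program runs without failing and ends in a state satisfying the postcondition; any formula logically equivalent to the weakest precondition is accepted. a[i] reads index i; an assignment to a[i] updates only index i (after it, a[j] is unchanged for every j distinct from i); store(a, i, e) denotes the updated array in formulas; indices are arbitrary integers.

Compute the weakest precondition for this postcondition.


Working backward. After the program, the postcondition tab[lim] + 6 > 3*lim + 7 → data[1] + 6 < 3 must hold; in canonical form it is tab[lim] > 3*lim + 1 → data[1] < -3.
Before data[pos + 2] := n: tab[lim] > 3*lim + 1 → store(data, pos + 2, n)[1] < -3
Before lim := 3*n + 3: tab[3*n + 3] > 9*n + 10 → store(data, pos + 2, n)[1] < -3
Before n := n - n + 2: tab[9] > 28 → store(data, pos + 2, 2)[1] < -3
Answer: WP = tab[9] > 28 → store(data, pos + 2, 2)[1] < -3


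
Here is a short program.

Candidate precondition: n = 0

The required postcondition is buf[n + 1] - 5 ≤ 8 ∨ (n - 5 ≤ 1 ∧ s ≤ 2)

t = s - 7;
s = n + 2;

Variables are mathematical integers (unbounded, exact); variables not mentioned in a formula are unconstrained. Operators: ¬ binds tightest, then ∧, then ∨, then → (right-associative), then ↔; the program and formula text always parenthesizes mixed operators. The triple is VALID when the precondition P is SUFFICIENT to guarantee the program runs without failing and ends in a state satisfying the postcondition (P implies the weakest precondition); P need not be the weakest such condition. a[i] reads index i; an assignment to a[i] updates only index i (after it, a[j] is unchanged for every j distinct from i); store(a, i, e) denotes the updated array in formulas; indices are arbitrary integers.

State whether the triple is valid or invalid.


Working backward. After the program, the postcondition buf[n + 1] - 5 ≤ 8 ∨ (n - 5 ≤ 1 ∧ s ≤ 2) must hold; in canonical form it is buf[n + 1] ≤ 13 ∨ (n ≤ 6 ∧ s ≤ 2).
Before s := n + 2: buf[n + 1] ≤ 13 ∨ (n ≤ 6 ∧ n ≤ 0)
Before t := s - 7: buf[n + 1] ≤ 13 ∨ (n ≤ 6 ∧ n ≤ 0)
The weakest precondition is buf[n + 1] ≤ 13 ∨ (n ≤ 6 ∧ n ≤ 0).
Check whether n = 0 implies it.
Every state satisfying the precondition satisfies the weakest precondition: the implication holds.
Answer: valid


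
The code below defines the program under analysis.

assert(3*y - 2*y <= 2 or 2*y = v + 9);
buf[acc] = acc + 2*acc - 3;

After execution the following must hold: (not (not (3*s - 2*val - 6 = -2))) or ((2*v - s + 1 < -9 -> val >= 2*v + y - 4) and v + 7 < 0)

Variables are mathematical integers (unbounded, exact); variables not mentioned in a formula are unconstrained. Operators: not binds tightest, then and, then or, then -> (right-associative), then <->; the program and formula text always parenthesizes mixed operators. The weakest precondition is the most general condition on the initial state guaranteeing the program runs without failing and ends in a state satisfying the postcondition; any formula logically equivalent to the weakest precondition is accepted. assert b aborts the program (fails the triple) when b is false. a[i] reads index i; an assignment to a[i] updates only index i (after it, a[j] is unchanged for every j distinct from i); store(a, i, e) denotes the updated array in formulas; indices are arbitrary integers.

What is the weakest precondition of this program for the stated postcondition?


Working backward. After the program, the postcondition (not (not (3*s - 2*val - 6 = -2))) or ((2*v - s + 1 < -9 -> val >= 2*v + y - 4) and v + 7 < 0) must hold; in canonical form it is 3*s = 2*val + 4 or ((2*v < s - 10 -> val >= 2*v + y - 4) and v < -7).
Before buf[acc] := acc + 2*acc - 3: 3*s = 2*val + 4 or ((2*v < s - 10 -> val >= 2*v + y - 4) and v < -7)
Before assert 3*y - 2*y <= 2 or 2*y = v + 9: (y <= 2 or 2*y = v + 9) and (3*s = 2*val + 4 or ((2*v < s - 10 -> val >= 2*v + y - 4) and v < -7))
Answer: WP = (y <= 2 or 2*y = v + 9) and (3*s = 2*val + 4 or ((2*v < s - 10 -> val >= 2*v + y - 4) and v < -7))
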